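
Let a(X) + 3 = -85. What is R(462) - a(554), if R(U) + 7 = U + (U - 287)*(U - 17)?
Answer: 78418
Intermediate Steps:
a(X) = -88 (a(X) = -3 - 85 = -88)
R(U) = -7 + U + (-287 + U)*(-17 + U) (R(U) = -7 + (U + (U - 287)*(U - 17)) = -7 + (U + (-287 + U)*(-17 + U)) = -7 + U + (-287 + U)*(-17 + U))
R(462) - a(554) = (4872 + 462² - 303*462) - 1*(-88) = (4872 + 213444 - 139986) + 88 = 78330 + 88 = 78418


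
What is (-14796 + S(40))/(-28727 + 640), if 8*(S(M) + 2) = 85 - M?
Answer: 118339/224696 ≈ 0.52666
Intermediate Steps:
S(M) = 69/8 - M/8 (S(M) = -2 + (85 - M)/8 = -2 + (85/8 - M/8) = 69/8 - M/8)
(-14796 + S(40))/(-28727 + 640) = (-14796 + (69/8 - 1/8*40))/(-28727 + 640) = (-14796 + (69/8 - 5))/(-28087) = (-14796 + 29/8)*(-1/28087) = -118339/8*(-1/28087) = 118339/224696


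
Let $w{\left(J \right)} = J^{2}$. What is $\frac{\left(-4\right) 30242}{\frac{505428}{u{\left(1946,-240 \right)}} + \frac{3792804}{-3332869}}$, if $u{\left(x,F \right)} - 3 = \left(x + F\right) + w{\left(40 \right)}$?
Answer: $- \frac{55587132300347}{69665621854} \approx -797.91$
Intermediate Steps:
$u{\left(x,F \right)} = 1603 + F + x$ ($u{\left(x,F \right)} = 3 + \left(\left(x + F\right) + 40^{2}\right) = 3 + \left(\left(F + x\right) + 1600\right) = 3 + \left(1600 + F + x\right) = 1603 + F + x$)
$\frac{\left(-4\right) 30242}{\frac{505428}{u{\left(1946,-240 \right)}} + \frac{3792804}{-3332869}} = \frac{\left(-4\right) 30242}{\frac{505428}{1603 - 240 + 1946} + \frac{3792804}{-3332869}} = - \frac{120968}{\frac{505428}{3309} + 3792804 \left(- \frac{1}{3332869}\right)} = - \frac{120968}{505428 \cdot \frac{1}{3309} - \frac{3792804}{3332869}} = - \frac{120968}{\frac{168476}{1103} - \frac{3792804}{3332869}} = - \frac{120968}{\frac{557324974832}{3676154507}} = \left(-120968\right) \frac{3676154507}{557324974832} = - \frac{55587132300347}{69665621854}$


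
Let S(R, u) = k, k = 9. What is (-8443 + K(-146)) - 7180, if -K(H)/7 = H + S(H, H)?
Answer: -14664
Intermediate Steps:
S(R, u) = 9
K(H) = -63 - 7*H (K(H) = -7*(H + 9) = -7*(9 + H) = -63 - 7*H)
(-8443 + K(-146)) - 7180 = (-8443 + (-63 - 7*(-146))) - 7180 = (-8443 + (-63 + 1022)) - 7180 = (-8443 + 959) - 7180 = -7484 - 7180 = -14664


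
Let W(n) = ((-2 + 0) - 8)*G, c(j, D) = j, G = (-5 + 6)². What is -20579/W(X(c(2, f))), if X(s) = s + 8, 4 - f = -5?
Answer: 20579/10 ≈ 2057.9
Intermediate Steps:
f = 9 (f = 4 - 1*(-5) = 4 + 5 = 9)
G = 1 (G = 1² = 1)
X(s) = 8 + s
W(n) = -10 (W(n) = ((-2 + 0) - 8)*1 = (-2 - 8)*1 = -10*1 = -10)
-20579/W(X(c(2, f))) = -20579/(-10) = -20579*(-⅒) = 20579/10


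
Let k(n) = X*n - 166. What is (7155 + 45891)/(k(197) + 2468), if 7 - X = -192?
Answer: 17682/13835 ≈ 1.2781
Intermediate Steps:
X = 199 (X = 7 - 1*(-192) = 7 + 192 = 199)
k(n) = -166 + 199*n (k(n) = 199*n - 166 = -166 + 199*n)
(7155 + 45891)/(k(197) + 2468) = (7155 + 45891)/((-166 + 199*197) + 2468) = 53046/((-166 + 39203) + 2468) = 53046/(39037 + 2468) = 53046/41505 = 53046*(1/41505) = 17682/13835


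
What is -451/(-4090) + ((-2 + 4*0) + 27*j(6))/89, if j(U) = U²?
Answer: 4007439/364010 ≈ 11.009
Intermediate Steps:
-451/(-4090) + ((-2 + 4*0) + 27*j(6))/89 = -451/(-4090) + ((-2 + 4*0) + 27*6²)/89 = -451*(-1/4090) + ((-2 + 0) + 27*36)*(1/89) = 451/4090 + (-2 + 972)*(1/89) = 451/4090 + 970*(1/89) = 451/4090 + 970/89 = 4007439/364010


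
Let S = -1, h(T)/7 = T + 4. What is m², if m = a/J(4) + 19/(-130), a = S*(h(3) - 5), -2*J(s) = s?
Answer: 8071281/16900 ≈ 477.59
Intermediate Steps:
J(s) = -s/2
h(T) = 28 + 7*T (h(T) = 7*(T + 4) = 7*(4 + T) = 28 + 7*T)
a = -44 (a = -((28 + 7*3) - 5) = -((28 + 21) - 5) = -(49 - 5) = -1*44 = -44)
m = 2841/130 (m = -44/((-½*4)) + 19/(-130) = -44/(-2) + 19*(-1/130) = -44*(-½) - 19/130 = 22 - 19/130 = 2841/130 ≈ 21.854)
m² = (2841/130)² = 8071281/16900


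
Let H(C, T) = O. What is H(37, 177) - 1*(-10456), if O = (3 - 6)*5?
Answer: 10441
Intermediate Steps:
O = -15 (O = -3*5 = -15)
H(C, T) = -15
H(37, 177) - 1*(-10456) = -15 - 1*(-10456) = -15 + 10456 = 10441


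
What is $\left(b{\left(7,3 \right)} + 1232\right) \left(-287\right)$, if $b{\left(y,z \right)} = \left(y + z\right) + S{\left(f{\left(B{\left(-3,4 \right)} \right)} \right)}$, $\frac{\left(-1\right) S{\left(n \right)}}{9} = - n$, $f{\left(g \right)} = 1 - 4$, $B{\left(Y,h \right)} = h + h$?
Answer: $-348705$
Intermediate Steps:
$B{\left(Y,h \right)} = 2 h$
$f{\left(g \right)} = -3$
$S{\left(n \right)} = 9 n$ ($S{\left(n \right)} = - 9 \left(- n\right) = 9 n$)
$b{\left(y,z \right)} = -27 + y + z$ ($b{\left(y,z \right)} = \left(y + z\right) + 9 \left(-3\right) = \left(y + z\right) - 27 = -27 + y + z$)
$\left(b{\left(7,3 \right)} + 1232\right) \left(-287\right) = \left(\left(-27 + 7 + 3\right) + 1232\right) \left(-287\right) = \left(-17 + 1232\right) \left(-287\right) = 1215 \left(-287\right) = -348705$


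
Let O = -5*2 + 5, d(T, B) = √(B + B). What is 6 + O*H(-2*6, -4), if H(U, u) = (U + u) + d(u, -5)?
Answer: 86 - 5*I*√10 ≈ 86.0 - 15.811*I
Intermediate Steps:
d(T, B) = √2*√B (d(T, B) = √(2*B) = √2*√B)
O = -5 (O = -10 + 5 = -5)
H(U, u) = U + u + I*√10 (H(U, u) = (U + u) + √2*√(-5) = (U + u) + √2*(I*√5) = (U + u) + I*√10 = U + u + I*√10)
6 + O*H(-2*6, -4) = 6 - 5*(-2*6 - 4 + I*√10) = 6 - 5*(-12 - 4 + I*√10) = 6 - 5*(-16 + I*√10) = 6 + (80 - 5*I*√10) = 86 - 5*I*√10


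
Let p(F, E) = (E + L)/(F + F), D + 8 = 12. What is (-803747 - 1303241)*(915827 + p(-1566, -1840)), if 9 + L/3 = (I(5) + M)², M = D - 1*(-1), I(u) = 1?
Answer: -1510906305324481/783 ≈ -1.9296e+12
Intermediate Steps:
D = 4 (D = -8 + 12 = 4)
M = 5 (M = 4 - 1*(-1) = 4 + 1 = 5)
L = 81 (L = -27 + 3*(1 + 5)² = -27 + 3*6² = -27 + 3*36 = -27 + 108 = 81)
p(F, E) = (81 + E)/(2*F) (p(F, E) = (E + 81)/(F + F) = (81 + E)/((2*F)) = (81 + E)*(1/(2*F)) = (81 + E)/(2*F))
(-803747 - 1303241)*(915827 + p(-1566, -1840)) = (-803747 - 1303241)*(915827 + (½)*(81 - 1840)/(-1566)) = -2106988*(915827 + (½)*(-1/1566)*(-1759)) = -2106988*(915827 + 1759/3132) = -2106988*2868371923/3132 = -1510906305324481/783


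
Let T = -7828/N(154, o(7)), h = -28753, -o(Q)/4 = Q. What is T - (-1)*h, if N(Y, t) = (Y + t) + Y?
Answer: -2014667/70 ≈ -28781.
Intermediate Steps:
o(Q) = -4*Q
N(Y, t) = t + 2*Y
T = -1957/70 (T = -7828/(-4*7 + 2*154) = -7828/(-28 + 308) = -7828/280 = -7828*1/280 = -1957/70 ≈ -27.957)
T - (-1)*h = -1957/70 - (-1)*(-28753) = -1957/70 - 1*28753 = -1957/70 - 28753 = -2014667/70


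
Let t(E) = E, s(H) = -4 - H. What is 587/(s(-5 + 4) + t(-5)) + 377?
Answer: 2429/8 ≈ 303.63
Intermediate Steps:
587/(s(-5 + 4) + t(-5)) + 377 = 587/((-4 - (-5 + 4)) - 5) + 377 = 587/((-4 - 1*(-1)) - 5) + 377 = 587/((-4 + 1) - 5) + 377 = 587/(-3 - 5) + 377 = 587/(-8) + 377 = 587*(-⅛) + 377 = -587/8 + 377 = 2429/8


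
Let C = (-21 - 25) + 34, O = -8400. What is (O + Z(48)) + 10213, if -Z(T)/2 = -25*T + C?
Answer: 4237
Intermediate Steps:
C = -12 (C = -46 + 34 = -12)
Z(T) = 24 + 50*T (Z(T) = -2*(-25*T - 12) = -2*(-12 - 25*T) = 24 + 50*T)
(O + Z(48)) + 10213 = (-8400 + (24 + 50*48)) + 10213 = (-8400 + (24 + 2400)) + 10213 = (-8400 + 2424) + 10213 = -5976 + 10213 = 4237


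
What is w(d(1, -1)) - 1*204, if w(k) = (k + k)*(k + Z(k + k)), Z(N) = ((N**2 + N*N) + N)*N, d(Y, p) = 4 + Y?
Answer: 20846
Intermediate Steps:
Z(N) = N*(N + 2*N**2) (Z(N) = ((N**2 + N**2) + N)*N = (2*N**2 + N)*N = (N + 2*N**2)*N = N*(N + 2*N**2))
w(k) = 2*k*(k + 4*k**2*(1 + 4*k)) (w(k) = (k + k)*(k + (k + k)**2*(1 + 2*(k + k))) = (2*k)*(k + (2*k)**2*(1 + 2*(2*k))) = (2*k)*(k + (4*k**2)*(1 + 4*k)) = (2*k)*(k + 4*k**2*(1 + 4*k)) = 2*k*(k + 4*k**2*(1 + 4*k)))
w(d(1, -1)) - 1*204 = (4 + 1)**2*(2 + 8*(4 + 1)*(1 + 4*(4 + 1))) - 1*204 = 5**2*(2 + 8*5*(1 + 4*5)) - 204 = 25*(2 + 8*5*(1 + 20)) - 204 = 25*(2 + 8*5*21) - 204 = 25*(2 + 840) - 204 = 25*842 - 204 = 21050 - 204 = 20846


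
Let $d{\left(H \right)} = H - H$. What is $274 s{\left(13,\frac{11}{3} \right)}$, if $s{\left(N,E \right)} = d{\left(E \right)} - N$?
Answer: $-3562$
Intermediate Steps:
$d{\left(H \right)} = 0$
$s{\left(N,E \right)} = - N$ ($s{\left(N,E \right)} = 0 - N = - N$)
$274 s{\left(13,\frac{11}{3} \right)} = 274 \left(\left(-1\right) 13\right) = 274 \left(-13\right) = -3562$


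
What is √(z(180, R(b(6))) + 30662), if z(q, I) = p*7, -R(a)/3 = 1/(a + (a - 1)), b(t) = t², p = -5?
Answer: 3*√3403 ≈ 175.01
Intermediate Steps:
R(a) = -3/(-1 + 2*a) (R(a) = -3/(a + (a - 1)) = -3/(a + (-1 + a)) = -3/(-1 + 2*a))
z(q, I) = -35 (z(q, I) = -5*7 = -35)
√(z(180, R(b(6))) + 30662) = √(-35 + 30662) = √30627 = 3*√3403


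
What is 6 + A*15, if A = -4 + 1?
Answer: -39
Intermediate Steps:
A = -3
6 + A*15 = 6 - 3*15 = 6 - 45 = -39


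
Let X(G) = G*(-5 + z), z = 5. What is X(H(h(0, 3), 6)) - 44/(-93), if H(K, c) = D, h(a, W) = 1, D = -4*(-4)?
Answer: 44/93 ≈ 0.47312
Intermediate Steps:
D = 16
H(K, c) = 16
X(G) = 0 (X(G) = G*(-5 + 5) = G*0 = 0)
X(H(h(0, 3), 6)) - 44/(-93) = 0 - 44/(-93) = 0 - 1/93*(-44) = 0 + 44/93 = 44/93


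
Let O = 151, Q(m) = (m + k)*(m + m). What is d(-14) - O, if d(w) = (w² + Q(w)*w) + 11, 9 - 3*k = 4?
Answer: -14336/3 ≈ -4778.7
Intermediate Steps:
k = 5/3 (k = 3 - ⅓*4 = 3 - 4/3 = 5/3 ≈ 1.6667)
Q(m) = 2*m*(5/3 + m) (Q(m) = (m + 5/3)*(m + m) = (5/3 + m)*(2*m) = 2*m*(5/3 + m))
d(w) = 11 + w² + 2*w²*(5 + 3*w)/3 (d(w) = (w² + (2*w*(5 + 3*w)/3)*w) + 11 = (w² + 2*w²*(5 + 3*w)/3) + 11 = 11 + w² + 2*w²*(5 + 3*w)/3)
d(-14) - O = (11 + 2*(-14)³ + (13/3)*(-14)²) - 1*151 = (11 + 2*(-2744) + (13/3)*196) - 151 = (11 - 5488 + 2548/3) - 151 = -13883/3 - 151 = -14336/3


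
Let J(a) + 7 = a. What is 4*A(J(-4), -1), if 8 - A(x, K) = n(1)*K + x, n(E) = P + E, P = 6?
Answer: 104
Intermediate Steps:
J(a) = -7 + a
n(E) = 6 + E
A(x, K) = 8 - x - 7*K (A(x, K) = 8 - ((6 + 1)*K + x) = 8 - (7*K + x) = 8 - (x + 7*K) = 8 + (-x - 7*K) = 8 - x - 7*K)
4*A(J(-4), -1) = 4*(8 - (-7 - 4) - 7*(-1)) = 4*(8 - 1*(-11) + 7) = 4*(8 + 11 + 7) = 4*26 = 104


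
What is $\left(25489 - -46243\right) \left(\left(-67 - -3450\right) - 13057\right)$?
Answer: $-693935368$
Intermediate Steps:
$\left(25489 - -46243\right) \left(\left(-67 - -3450\right) - 13057\right) = \left(25489 + 46243\right) \left(\left(-67 + 3450\right) - 13057\right) = 71732 \left(3383 - 13057\right) = 71732 \left(-9674\right) = -693935368$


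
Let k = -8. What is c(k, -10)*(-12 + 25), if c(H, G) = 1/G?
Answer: -13/10 ≈ -1.3000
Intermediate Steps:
c(k, -10)*(-12 + 25) = (-12 + 25)/(-10) = -⅒*13 = -13/10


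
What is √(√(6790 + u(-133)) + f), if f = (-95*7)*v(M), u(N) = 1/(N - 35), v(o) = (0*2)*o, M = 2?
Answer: 21128397318^(¼)/42 ≈ 9.0775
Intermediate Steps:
v(o) = 0 (v(o) = 0*o = 0)
u(N) = 1/(-35 + N)
f = 0 (f = -95*7*0 = -665*0 = 0)
√(√(6790 + u(-133)) + f) = √(√(6790 + 1/(-35 - 133)) + 0) = √(√(6790 + 1/(-168)) + 0) = √(√(6790 - 1/168) + 0) = √(√(1140719/168) + 0) = √(√47910198/84 + 0) = √(√47910198/84) = 21^(¾)*2281438^(¼)/42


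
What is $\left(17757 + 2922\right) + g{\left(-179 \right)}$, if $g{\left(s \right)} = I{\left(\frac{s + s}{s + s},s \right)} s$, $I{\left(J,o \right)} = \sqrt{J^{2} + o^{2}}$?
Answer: $20679 - 179 \sqrt{32042} \approx -11363.0$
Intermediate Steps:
$g{\left(s \right)} = s \sqrt{1 + s^{2}}$ ($g{\left(s \right)} = \sqrt{\left(\frac{s + s}{s + s}\right)^{2} + s^{2}} s = \sqrt{\left(\frac{2 s}{2 s}\right)^{2} + s^{2}} s = \sqrt{\left(2 s \frac{1}{2 s}\right)^{2} + s^{2}} s = \sqrt{1^{2} + s^{2}} s = \sqrt{1 + s^{2}} s = s \sqrt{1 + s^{2}}$)
$\left(17757 + 2922\right) + g{\left(-179 \right)} = \left(17757 + 2922\right) - 179 \sqrt{1 + \left(-179\right)^{2}} = 20679 - 179 \sqrt{1 + 32041} = 20679 - 179 \sqrt{32042}$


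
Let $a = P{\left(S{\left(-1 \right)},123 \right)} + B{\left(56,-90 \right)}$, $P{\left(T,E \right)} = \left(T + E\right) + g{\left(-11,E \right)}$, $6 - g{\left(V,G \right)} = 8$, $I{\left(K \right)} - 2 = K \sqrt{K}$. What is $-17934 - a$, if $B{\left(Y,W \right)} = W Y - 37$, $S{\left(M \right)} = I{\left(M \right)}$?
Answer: $-12980 + i \approx -12980.0 + 1.0 i$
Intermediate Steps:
$I{\left(K \right)} = 2 + K^{\frac{3}{2}}$ ($I{\left(K \right)} = 2 + K \sqrt{K} = 2 + K^{\frac{3}{2}}$)
$g{\left(V,G \right)} = -2$ ($g{\left(V,G \right)} = 6 - 8 = -2$)
$S{\left(M \right)} = 2 + M^{\frac{3}{2}}$
$P{\left(T,E \right)} = -2 + E + T$ ($P{\left(T,E \right)} = \left(T + E\right) - 2 = \left(E + T\right) - 2 = -2 + E + T$)
$B{\left(Y,W \right)} = -37 + W Y$
$a = -4954 - i$ ($a = \left(-2 + 123 + \left(2 + \left(-1\right)^{\frac{3}{2}}\right)\right) - 5077 = \left(-2 + 123 + \left(2 - i\right)\right) - 5077 = \left(123 - i\right) - 5077 = -4954 - i \approx -4954.0 - 1.0 i$)
$-17934 - a = -17934 - \left(-4954 - i\right) = -17934 + \left(4954 + i\right) = -12980 + i$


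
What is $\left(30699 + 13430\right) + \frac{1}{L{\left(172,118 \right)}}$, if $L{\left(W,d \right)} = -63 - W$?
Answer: $\frac{10370314}{235} \approx 44129.0$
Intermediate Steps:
$\left(30699 + 13430\right) + \frac{1}{L{\left(172,118 \right)}} = \left(30699 + 13430\right) + \frac{1}{-63 - 172} = 44129 + \frac{1}{-63 - 172} = 44129 + \frac{1}{-235} = 44129 - \frac{1}{235} = \frac{10370314}{235}$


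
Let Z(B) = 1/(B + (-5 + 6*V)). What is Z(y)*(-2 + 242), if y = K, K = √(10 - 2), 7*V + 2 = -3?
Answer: -109200/3833 - 23520*√2/3833 ≈ -37.167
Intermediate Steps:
V = -5/7 (V = -2/7 + (⅐)*(-3) = -2/7 - 3/7 = -5/7 ≈ -0.71429)
K = 2*√2 (K = √8 = 2*√2 ≈ 2.8284)
y = 2*√2 ≈ 2.8284
Z(B) = 1/(-65/7 + B) (Z(B) = 1/(B + (-5 + 6*(-5/7))) = 1/(B + (-5 - 30/7)) = 1/(B - 65/7) = 1/(-65/7 + B))
Z(y)*(-2 + 242) = (7/(-65 + 7*(2*√2)))*(-2 + 242) = (7/(-65 + 14*√2))*240 = 1680/(-65 + 14*√2)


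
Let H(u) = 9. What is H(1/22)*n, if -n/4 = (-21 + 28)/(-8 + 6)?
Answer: 126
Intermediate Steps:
n = 14 (n = -4*(-21 + 28)/(-8 + 6) = -28/(-2) = -28*(-1)/2 = -4*(-7/2) = 14)
H(1/22)*n = 9*14 = 126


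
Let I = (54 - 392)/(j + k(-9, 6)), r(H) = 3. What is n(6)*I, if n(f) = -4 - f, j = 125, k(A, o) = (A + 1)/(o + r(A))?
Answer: 30420/1117 ≈ 27.234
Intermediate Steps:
k(A, o) = (1 + A)/(3 + o) (k(A, o) = (A + 1)/(o + 3) = (1 + A)/(3 + o))
I = -3042/1117 (I = (54 - 392)/(125 + (1 - 9)/(3 + 6)) = -338/(125 - 8/9) = -338/1117/9 = -338*9/1117 = -3042/1117 ≈ -2.7234)
n(6)*I = (-4 - 1*6)*(-3042/1117) = (-4 - 6)*(-3042/1117) = -10*(-3042/1117) = 30420/1117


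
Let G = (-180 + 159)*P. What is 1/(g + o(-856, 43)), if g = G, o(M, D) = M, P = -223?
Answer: 1/3827 ≈ 0.00026130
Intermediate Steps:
G = 4683 (G = (-180 + 159)*(-223) = -21*(-223) = 4683)
g = 4683
1/(g + o(-856, 43)) = 1/(4683 - 856) = 1/3827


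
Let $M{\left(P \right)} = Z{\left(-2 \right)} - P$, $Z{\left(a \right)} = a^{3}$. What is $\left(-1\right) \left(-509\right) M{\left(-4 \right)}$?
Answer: $-2036$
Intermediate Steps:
$M{\left(P \right)} = -8 - P$ ($M{\left(P \right)} = \left(-2\right)^{3} - P = -8 - P$)
$\left(-1\right) \left(-509\right) M{\left(-4 \right)} = \left(-1\right) \left(-509\right) \left(-8 - -4\right) = 509 \left(-8 + 4\right) = 509 \left(-4\right) = -2036$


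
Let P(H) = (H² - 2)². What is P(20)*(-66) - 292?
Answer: -10454956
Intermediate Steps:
P(H) = (-2 + H²)²
P(20)*(-66) - 292 = (-2 + 20²)²*(-66) - 292 = (-2 + 400)²*(-66) - 292 = 398²*(-66) - 292 = 158404*(-66) - 292 = -10454664 - 292 = -10454956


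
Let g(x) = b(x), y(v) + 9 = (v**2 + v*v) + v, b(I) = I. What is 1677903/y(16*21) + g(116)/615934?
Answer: 172250622701/23212396691 ≈ 7.4206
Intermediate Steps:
y(v) = -9 + v + 2*v**2 (y(v) = -9 + ((v**2 + v*v) + v) = -9 + ((v**2 + v**2) + v) = -9 + (2*v**2 + v) = -9 + (v + 2*v**2) = -9 + v + 2*v**2)
g(x) = x
1677903/y(16*21) + g(116)/615934 = 1677903/(-9 + 16*21 + 2*(16*21)**2) + 116/615934 = 1677903/(-9 + 336 + 2*336**2) + 116*(1/615934) = 1677903/(-9 + 336 + 2*112896) + 58/307967 = 1677903/(-9 + 336 + 225792) + 58/307967 = 1677903/226119 + 58/307967 = 1677903*(1/226119) + 58/307967 = 559301/75373 + 58/307967 = 172250622701/23212396691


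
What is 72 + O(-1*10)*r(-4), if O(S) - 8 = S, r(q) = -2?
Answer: 76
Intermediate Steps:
O(S) = 8 + S
72 + O(-1*10)*r(-4) = 72 + (8 - 1*10)*(-2) = 72 + (8 - 10)*(-2) = 72 - 2*(-2) = 72 + 4 = 76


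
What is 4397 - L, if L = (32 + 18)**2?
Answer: 1897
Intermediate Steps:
L = 2500 (L = 50**2 = 2500)
4397 - L = 4397 - 1*2500 = 4397 - 2500 = 1897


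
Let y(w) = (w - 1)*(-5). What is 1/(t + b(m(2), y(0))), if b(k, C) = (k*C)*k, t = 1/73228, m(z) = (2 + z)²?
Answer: 73228/93731841 ≈ 0.00078125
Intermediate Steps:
y(w) = 5 - 5*w (y(w) = (-1 + w)*(-5) = 5 - 5*w)
t = 1/73228 ≈ 1.3656e-5
b(k, C) = C*k² (b(k, C) = (C*k)*k = C*k²)
1/(t + b(m(2), y(0))) = 1/(1/73228 + (5 - 5*0)*((2 + 2)²)²) = 1/(1/73228 + (5 + 0)*(4²)²) = 1/(1/73228 + 5*16²) = 1/(1/73228 + 5*256) = 1/(1/73228 + 1280) = 1/(93731841/73228) = 73228/93731841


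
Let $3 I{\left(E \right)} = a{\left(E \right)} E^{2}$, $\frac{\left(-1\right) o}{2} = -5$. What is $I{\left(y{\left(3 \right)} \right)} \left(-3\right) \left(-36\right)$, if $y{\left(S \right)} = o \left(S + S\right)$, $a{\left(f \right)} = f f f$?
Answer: $27993600000$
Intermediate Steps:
$o = 10$ ($o = \left(-2\right) \left(-5\right) = 10$)
$a{\left(f \right)} = f^{3}$ ($a{\left(f \right)} = f^{2} f = f^{3}$)
$y{\left(S \right)} = 20 S$ ($y{\left(S \right)} = 10 \left(S + S\right) = 10 \cdot 2 S = 20 S$)
$I{\left(E \right)} = \frac{E^{5}}{3}$ ($I{\left(E \right)} = \frac{E^{3} E^{2}}{3} = \frac{E^{5}}{3}$)
$I{\left(y{\left(3 \right)} \right)} \left(-3\right) \left(-36\right) = \frac{\left(20 \cdot 3\right)^{5}}{3} \left(-3\right) \left(-36\right) = \frac{60^{5}}{3} \left(-3\right) \left(-36\right) = \frac{1}{3} \cdot 777600000 \left(-3\right) \left(-36\right) = 259200000 \left(-3\right) \left(-36\right) = \left(-777600000\right) \left(-36\right) = 27993600000$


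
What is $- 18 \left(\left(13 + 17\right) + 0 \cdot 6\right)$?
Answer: $-540$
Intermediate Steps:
$- 18 \left(\left(13 + 17\right) + 0 \cdot 6\right) = - 18 \left(30 + 0\right) = \left(-18\right) 30 = -540$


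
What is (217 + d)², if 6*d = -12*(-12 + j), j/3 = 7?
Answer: 39601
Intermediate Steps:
j = 21 (j = 3*7 = 21)
d = -18 (d = (-12*(-12 + 21))/6 = (-12*9)/6 = (⅙)*(-108) = -18)
(217 + d)² = (217 - 18)² = 199² = 39601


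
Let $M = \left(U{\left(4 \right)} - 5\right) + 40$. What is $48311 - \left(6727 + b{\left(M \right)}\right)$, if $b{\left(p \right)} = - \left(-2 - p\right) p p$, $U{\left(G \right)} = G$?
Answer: $-20777$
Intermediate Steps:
$M = 39$ ($M = \left(4 - 5\right) + 40 = -1 + 40 = 39$)
$b{\left(p \right)} = - p^{2} \left(-2 - p\right)$ ($b{\left(p \right)} = - p \left(-2 - p\right) p = - p^{2} \left(-2 - p\right)$)
$48311 - \left(6727 + b{\left(M \right)}\right) = 48311 - \left(6727 + 39^{2} \left(2 + 39\right)\right) = 48311 - \left(6727 + 1521 \cdot 41\right) = 48311 - \left(6727 + 62361\right) = 48311 - 69088 = -20777$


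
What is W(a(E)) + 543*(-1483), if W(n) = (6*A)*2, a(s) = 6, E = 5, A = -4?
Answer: -805317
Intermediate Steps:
W(n) = -48 (W(n) = (6*(-4))*2 = -24*2 = -48)
W(a(E)) + 543*(-1483) = -48 + 543*(-1483) = -48 - 805269 = -805317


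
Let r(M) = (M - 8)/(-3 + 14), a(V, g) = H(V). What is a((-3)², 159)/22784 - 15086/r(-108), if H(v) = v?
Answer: 945228677/660736 ≈ 1430.6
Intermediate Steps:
a(V, g) = V
r(M) = -8/11 + M/11 (r(M) = (-8 + M)/11 = (-8 + M)*(1/11) = -8/11 + M/11)
a((-3)², 159)/22784 - 15086/r(-108) = (-3)²/22784 - 15086/(-8/11 + (1/11)*(-108)) = 9*(1/22784) - 15086/(-8/11 - 108/11) = 9/22784 - 15086/(-116/11) = 9/22784 - 15086*(-11/116) = 9/22784 + 82973/58 = 945228677/660736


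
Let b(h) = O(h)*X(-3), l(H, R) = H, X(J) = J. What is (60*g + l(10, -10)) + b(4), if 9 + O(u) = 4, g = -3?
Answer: -155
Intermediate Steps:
O(u) = -5 (O(u) = -9 + 4 = -5)
b(h) = 15 (b(h) = -5*(-3) = 15)
(60*g + l(10, -10)) + b(4) = (60*(-3) + 10) + 15 = (-180 + 10) + 15 = -170 + 15 = -155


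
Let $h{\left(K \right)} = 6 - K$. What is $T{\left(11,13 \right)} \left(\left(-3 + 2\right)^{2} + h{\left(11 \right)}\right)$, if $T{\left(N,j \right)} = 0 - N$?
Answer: $44$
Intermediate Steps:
$T{\left(N,j \right)} = - N$
$T{\left(11,13 \right)} \left(\left(-3 + 2\right)^{2} + h{\left(11 \right)}\right) = \left(-1\right) 11 \left(\left(-3 + 2\right)^{2} + \left(6 - 11\right)\right) = - 11 \left(\left(-1\right)^{2} + \left(6 - 11\right)\right) = - 11 \left(1 - 5\right) = \left(-11\right) \left(-4\right) = 44$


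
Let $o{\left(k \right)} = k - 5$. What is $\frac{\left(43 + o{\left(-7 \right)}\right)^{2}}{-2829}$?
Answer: $- \frac{961}{2829} \approx -0.3397$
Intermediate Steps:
$o{\left(k \right)} = -5 + k$
$\frac{\left(43 + o{\left(-7 \right)}\right)^{2}}{-2829} = \frac{\left(43 - 12\right)^{2}}{-2829} = \left(43 - 12\right)^{2} \left(- \frac{1}{2829}\right) = 31^{2} \left(- \frac{1}{2829}\right) = 961 \left(- \frac{1}{2829}\right) = - \frac{961}{2829}$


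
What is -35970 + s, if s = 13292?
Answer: -22678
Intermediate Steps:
-35970 + s = -35970 + 13292 = -22678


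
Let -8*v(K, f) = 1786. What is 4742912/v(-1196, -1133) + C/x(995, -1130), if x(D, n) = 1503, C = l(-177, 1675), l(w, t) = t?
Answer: -28512891169/1342179 ≈ -21244.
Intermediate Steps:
v(K, f) = -893/4 (v(K, f) = -⅛*1786 = -893/4)
C = 1675
4742912/v(-1196, -1133) + C/x(995, -1130) = 4742912/(-893/4) + 1675/1503 = 4742912*(-4/893) + 1675*(1/1503) = -18971648/893 + 1675/1503 = -28512891169/1342179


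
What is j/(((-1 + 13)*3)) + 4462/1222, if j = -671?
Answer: -329665/21996 ≈ -14.988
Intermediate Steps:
j/(((-1 + 13)*3)) + 4462/1222 = -671*1/(3*(-1 + 13)) + 4462/1222 = -671/(12*3) + 4462*(1/1222) = -671/36 + 2231/611 = -329665/21996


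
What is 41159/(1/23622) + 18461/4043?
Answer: 3930838700075/4043 ≈ 9.7226e+8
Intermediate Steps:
41159/(1/23622) + 18461/4043 = 41159/(1/23622) + 18461*(1/4043) = 41159*23622 + 18461/4043 = 972257898 + 18461/4043 = 3930838700075/4043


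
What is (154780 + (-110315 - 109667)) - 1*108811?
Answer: -174013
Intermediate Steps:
(154780 + (-110315 - 109667)) - 1*108811 = (154780 - 219982) - 108811 = -65202 - 108811 = -174013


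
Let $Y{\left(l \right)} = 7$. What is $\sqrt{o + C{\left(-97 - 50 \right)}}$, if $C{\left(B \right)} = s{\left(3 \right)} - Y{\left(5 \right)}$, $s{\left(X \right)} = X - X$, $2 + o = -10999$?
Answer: $16 i \sqrt{43} \approx 104.92 i$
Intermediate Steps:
$o = -11001$ ($o = -2 - 10999 = -11001$)
$s{\left(X \right)} = 0$
$C{\left(B \right)} = -7$ ($C{\left(B \right)} = 0 - 7 = -7$)
$\sqrt{o + C{\left(-97 - 50 \right)}} = \sqrt{-11001 - 7} = \sqrt{-11008} = 16 i \sqrt{43}$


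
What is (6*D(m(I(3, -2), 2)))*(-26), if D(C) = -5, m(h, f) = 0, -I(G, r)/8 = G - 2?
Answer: 780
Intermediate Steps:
I(G, r) = 16 - 8*G (I(G, r) = -8*(G - 2) = -8*(-2 + G) = 16 - 8*G)
(6*D(m(I(3, -2), 2)))*(-26) = (6*(-5))*(-26) = -30*(-26) = 780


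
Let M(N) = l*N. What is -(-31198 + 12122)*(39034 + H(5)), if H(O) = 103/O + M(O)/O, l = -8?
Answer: 3724264708/5 ≈ 7.4485e+8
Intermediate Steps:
M(N) = -8*N
H(O) = -8 + 103/O (H(O) = 103/O + (-8*O)/O = 103/O - 8 = -8 + 103/O)
-(-31198 + 12122)*(39034 + H(5)) = -(-31198 + 12122)*(39034 + (-8 + 103/5)) = -(-19076)*(39034 + (-8 + 103*(⅕))) = -(-19076)*(39034 + (-8 + 103/5)) = -(-19076)*(39034 + 63/5) = -(-19076)*195233/5 = -1*(-3724264708/5) = 3724264708/5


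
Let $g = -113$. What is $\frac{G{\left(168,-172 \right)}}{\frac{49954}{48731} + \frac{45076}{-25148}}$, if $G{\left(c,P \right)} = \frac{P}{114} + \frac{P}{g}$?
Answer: $- \frac{26347974542}{1514207224881} \approx -0.017401$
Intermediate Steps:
$G{\left(c,P \right)} = - \frac{P}{12882}$ ($G{\left(c,P \right)} = \frac{P}{114} + \frac{P}{-113} = P \frac{1}{114} + P \left(- \frac{1}{113}\right) = \frac{P}{114} - \frac{P}{113} = - \frac{P}{12882}$)
$\frac{G{\left(168,-172 \right)}}{\frac{49954}{48731} + \frac{45076}{-25148}} = \frac{\left(- \frac{1}{12882}\right) \left(-172\right)}{\frac{49954}{48731} + \frac{45076}{-25148}} = \frac{86}{6441 \left(49954 \cdot \frac{1}{48731} + 45076 \left(- \frac{1}{25148}\right)\right)} = \frac{86}{6441 \left(\frac{49954}{48731} - \frac{11269}{6287}\right)} = \frac{86}{6441 \left(- \frac{235088841}{306371797}\right)} = \frac{86}{6441} \left(- \frac{306371797}{235088841}\right) = - \frac{26347974542}{1514207224881}$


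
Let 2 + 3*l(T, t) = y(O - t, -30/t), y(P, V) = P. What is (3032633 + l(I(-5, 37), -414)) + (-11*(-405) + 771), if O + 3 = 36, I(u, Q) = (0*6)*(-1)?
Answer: 9114022/3 ≈ 3.0380e+6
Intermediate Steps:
I(u, Q) = 0 (I(u, Q) = 0*(-1) = 0)
O = 33 (O = -3 + 36 = 33)
l(T, t) = 31/3 - t/3 (l(T, t) = -2/3 + (33 - t)/3 = -2/3 + (11 - t/3) = 31/3 - t/3)
(3032633 + l(I(-5, 37), -414)) + (-11*(-405) + 771) = (3032633 + (31/3 - 1/3*(-414))) + (-11*(-405) + 771) = (3032633 + (31/3 + 138)) + (4455 + 771) = (3032633 + 445/3) + 5226 = 9098344/3 + 5226 = 9114022/3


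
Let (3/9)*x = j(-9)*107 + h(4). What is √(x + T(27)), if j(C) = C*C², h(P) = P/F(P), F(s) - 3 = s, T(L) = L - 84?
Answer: 15*I*√50974/7 ≈ 483.8*I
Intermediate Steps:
T(L) = -84 + L
F(s) = 3 + s
h(P) = P/(3 + P)
j(C) = C³
x = -1638051/7 (x = 3*((-9)³*107 + 4/(3 + 4)) = 3*(-729*107 + 4/7) = 3*(-78003 + 4*(⅐)) = 3*(-78003 + 4/7) = 3*(-546017/7) = -1638051/7 ≈ -2.3401e+5)
√(x + T(27)) = √(-1638051/7 + (-84 + 27)) = √(-1638051/7 - 57) = √(-1638450/7) = 15*I*√50974/7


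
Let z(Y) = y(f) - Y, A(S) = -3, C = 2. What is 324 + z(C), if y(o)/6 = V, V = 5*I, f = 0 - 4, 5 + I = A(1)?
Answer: 82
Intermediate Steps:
I = -8 (I = -5 - 3 = -8)
f = -4
V = -40 (V = 5*(-8) = -40)
y(o) = -240 (y(o) = 6*(-40) = -240)
z(Y) = -240 - Y
324 + z(C) = 324 + (-240 - 1*2) = 324 + (-240 - 2) = 324 - 242 = 82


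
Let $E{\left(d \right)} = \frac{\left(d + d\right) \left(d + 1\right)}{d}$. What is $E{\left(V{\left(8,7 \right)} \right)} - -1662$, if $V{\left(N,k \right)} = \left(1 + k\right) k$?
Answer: $1776$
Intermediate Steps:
$V{\left(N,k \right)} = k \left(1 + k\right)$
$E{\left(d \right)} = 2 + 2 d$ ($E{\left(d \right)} = \frac{2 d \left(1 + d\right)}{d} = 2 + 2 d$)
$E{\left(V{\left(8,7 \right)} \right)} - -1662 = \left(2 + 2 \cdot 7 \left(1 + 7\right)\right) - -1662 = \left(2 + 2 \cdot 7 \cdot 8\right) + 1662 = \left(2 + 2 \cdot 56\right) + 1662 = \left(2 + 112\right) + 1662 = 114 + 1662 = 1776$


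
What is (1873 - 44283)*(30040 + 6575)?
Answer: -1552842150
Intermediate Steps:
(1873 - 44283)*(30040 + 6575) = -42410*36615 = -1552842150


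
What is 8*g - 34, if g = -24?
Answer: -226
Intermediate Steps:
8*g - 34 = 8*(-24) - 34 = -192 - 34 = -226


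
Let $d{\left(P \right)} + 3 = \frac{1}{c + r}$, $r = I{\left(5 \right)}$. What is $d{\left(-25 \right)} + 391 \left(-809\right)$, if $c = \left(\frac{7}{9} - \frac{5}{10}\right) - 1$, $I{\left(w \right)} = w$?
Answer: $- \frac{24356776}{77} \approx -3.1632 \cdot 10^{5}$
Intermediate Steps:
$c = - \frac{13}{18}$ ($c = \left(7 \cdot \frac{1}{9} - \frac{1}{2}\right) - 1 = \left(\frac{7}{9} - \frac{1}{2}\right) - 1 = \frac{5}{18} - 1 = - \frac{13}{18} \approx -0.72222$)
$r = 5$
$d{\left(P \right)} = - \frac{213}{77}$ ($d{\left(P \right)} = -3 + \frac{1}{- \frac{13}{18} + 5} = -3 + \frac{1}{\frac{77}{18}} = -3 + \frac{18}{77} = - \frac{213}{77}$)
$d{\left(-25 \right)} + 391 \left(-809\right) = - \frac{213}{77} + 391 \left(-809\right) = - \frac{213}{77} - 316319 = - \frac{24356776}{77}$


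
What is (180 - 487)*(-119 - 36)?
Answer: 47585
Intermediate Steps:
(180 - 487)*(-119 - 36) = -307*(-155) = 47585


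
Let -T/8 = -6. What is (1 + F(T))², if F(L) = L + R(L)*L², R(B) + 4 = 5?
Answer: 5536609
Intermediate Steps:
T = 48 (T = -8*(-6) = 48)
R(B) = 1 (R(B) = -4 + 5 = 1)
F(L) = L + L² (F(L) = L + 1*L² = L + L²)
(1 + F(T))² = (1 + 48*(1 + 48))² = (1 + 48*49)² = (1 + 2352)² = 2353² = 5536609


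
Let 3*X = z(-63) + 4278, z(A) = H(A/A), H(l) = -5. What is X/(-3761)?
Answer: -4273/11283 ≈ -0.37871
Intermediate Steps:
z(A) = -5
X = 4273/3 (X = (-5 + 4278)/3 = (⅓)*4273 = 4273/3 ≈ 1424.3)
X/(-3761) = (4273/3)/(-3761) = (4273/3)*(-1/3761) = -4273/11283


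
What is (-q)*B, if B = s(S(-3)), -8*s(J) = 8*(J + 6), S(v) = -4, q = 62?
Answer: 124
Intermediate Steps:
s(J) = -6 - J (s(J) = -(J + 6) = -(6 + J) = -(48 + 8*J)/8 = -6 - J)
B = -2 (B = -6 - 1*(-4) = -6 + 4 = -2)
(-q)*B = -1*62*(-2) = -62*(-2) = 124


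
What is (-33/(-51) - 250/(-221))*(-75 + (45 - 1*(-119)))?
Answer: 34977/221 ≈ 158.27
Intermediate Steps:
(-33/(-51) - 250/(-221))*(-75 + (45 - 1*(-119))) = (-33*(-1/51) - 250*(-1/221))*(-75 + (45 + 119)) = (11/17 + 250/221)*(-75 + 164) = (393/221)*89 = 34977/221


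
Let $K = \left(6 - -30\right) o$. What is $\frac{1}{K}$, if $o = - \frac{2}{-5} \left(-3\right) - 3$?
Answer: $- \frac{5}{756} \approx -0.0066138$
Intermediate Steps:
$o = - \frac{21}{5}$ ($o = \left(-2\right) \left(- \frac{1}{5}\right) \left(-3\right) - 3 = \frac{2}{5} \left(-3\right) - 3 = - \frac{6}{5} - 3 = - \frac{21}{5} \approx -4.2$)
$K = - \frac{756}{5}$ ($K = \left(6 - -30\right) \left(- \frac{21}{5}\right) = \left(6 + 30\right) \left(- \frac{21}{5}\right) = 36 \left(- \frac{21}{5}\right) = - \frac{756}{5} \approx -151.2$)
$\frac{1}{K} = \frac{1}{- \frac{756}{5}} = - \frac{5}{756}$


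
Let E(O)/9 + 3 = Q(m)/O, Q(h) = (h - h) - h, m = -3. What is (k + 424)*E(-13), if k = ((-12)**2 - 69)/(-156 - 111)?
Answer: -14254758/1157 ≈ -12320.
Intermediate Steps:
Q(h) = -h (Q(h) = 0 - h = -h)
k = -25/89 (k = (144 - 69)/(-267) = 75*(-1/267) = -25/89 ≈ -0.28090)
E(O) = -27 + 27/O (E(O) = -27 + 9*((-1*(-3))/O) = -27 + 9*(3/O) = -27 + 27/O)
(k + 424)*E(-13) = (-25/89 + 424)*(-27 + 27/(-13)) = 37711*(-27 + 27*(-1/13))/89 = 37711*(-27 - 27/13)/89 = (37711/89)*(-378/13) = -14254758/1157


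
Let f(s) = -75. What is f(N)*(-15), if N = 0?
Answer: 1125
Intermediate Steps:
f(N)*(-15) = -75*(-15) = 1125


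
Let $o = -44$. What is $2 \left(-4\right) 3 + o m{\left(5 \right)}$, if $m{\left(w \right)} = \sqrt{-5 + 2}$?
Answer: $-24 - 44 i \sqrt{3} \approx -24.0 - 76.21 i$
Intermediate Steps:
$m{\left(w \right)} = i \sqrt{3}$ ($m{\left(w \right)} = \sqrt{-3} = i \sqrt{3}$)
$2 \left(-4\right) 3 + o m{\left(5 \right)} = 2 \left(-4\right) 3 - 44 i \sqrt{3} = \left(-8\right) 3 - 44 i \sqrt{3} = -24 - 44 i \sqrt{3}$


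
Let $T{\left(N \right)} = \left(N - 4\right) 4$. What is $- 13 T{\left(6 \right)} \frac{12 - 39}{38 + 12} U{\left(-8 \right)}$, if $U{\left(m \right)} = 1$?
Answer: $\frac{1404}{25} \approx 56.16$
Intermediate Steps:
$T{\left(N \right)} = -16 + 4 N$ ($T{\left(N \right)} = \left(-4 + N\right) 4 = -16 + 4 N$)
$- 13 T{\left(6 \right)} \frac{12 - 39}{38 + 12} U{\left(-8 \right)} = - 13 \left(-16 + 4 \cdot 6\right) \frac{12 - 39}{38 + 12} \cdot 1 = - 13 \left(-16 + 24\right) \left(- \frac{27}{50}\right) 1 = \left(-13\right) 8 \left(\left(-27\right) \frac{1}{50}\right) 1 = \left(-104\right) \left(- \frac{27}{50}\right) 1 = \frac{1404}{25} \cdot 1 = \frac{1404}{25}$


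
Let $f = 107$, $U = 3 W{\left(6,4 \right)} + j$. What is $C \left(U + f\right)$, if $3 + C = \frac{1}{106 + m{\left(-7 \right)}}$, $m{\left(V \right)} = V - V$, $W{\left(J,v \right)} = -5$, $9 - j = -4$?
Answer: $- \frac{33285}{106} \approx -314.01$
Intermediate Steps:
$j = 13$ ($j = 9 - -4 = 9 + 4 = 13$)
$m{\left(V \right)} = 0$
$C = - \frac{317}{106}$ ($C = -3 + \frac{1}{106 + 0} = -3 + \frac{1}{106} = - \frac{317}{106} \approx -2.9906$)
$U = -2$ ($U = 3 \left(-5\right) + 13 = -15 + 13 = -2$)
$C \left(U + f\right) = - \frac{317 \left(-2 + 107\right)}{106} = \left(- \frac{317}{106}\right) 105 = - \frac{33285}{106}$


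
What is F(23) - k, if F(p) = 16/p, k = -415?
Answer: 9561/23 ≈ 415.70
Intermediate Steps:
F(23) - k = 16/23 - 1*(-415) = 16*(1/23) + 415 = 16/23 + 415 = 9561/23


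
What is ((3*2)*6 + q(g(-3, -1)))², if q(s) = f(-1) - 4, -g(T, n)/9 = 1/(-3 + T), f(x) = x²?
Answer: 1089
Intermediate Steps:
g(T, n) = -9/(-3 + T)
q(s) = -3 (q(s) = (-1)² - 4 = 1 - 4 = -3)
((3*2)*6 + q(g(-3, -1)))² = ((3*2)*6 - 3)² = (6*6 - 3)² = (36 - 3)² = 33² = 1089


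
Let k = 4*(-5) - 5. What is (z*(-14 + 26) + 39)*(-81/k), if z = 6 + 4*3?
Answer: 4131/5 ≈ 826.20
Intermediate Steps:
z = 18 (z = 6 + 12 = 18)
k = -25 (k = -20 - 5 = -25)
(z*(-14 + 26) + 39)*(-81/k) = (18*(-14 + 26) + 39)*(-81/(-25)) = (18*12 + 39)*(-81*(-1/25)) = (216 + 39)*(81/25) = 255*(81/25) = 4131/5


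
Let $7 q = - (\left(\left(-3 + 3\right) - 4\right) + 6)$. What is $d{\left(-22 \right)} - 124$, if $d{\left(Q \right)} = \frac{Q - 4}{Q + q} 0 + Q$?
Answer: $-146$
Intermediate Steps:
$q = - \frac{2}{7}$ ($q = \frac{\left(-1\right) \left(\left(\left(-3 + 3\right) - 4\right) + 6\right)}{7} = \frac{\left(-1\right) \left(\left(0 - 4\right) + 6\right)}{7} = \frac{\left(-1\right) \left(-4 + 6\right)}{7} = \frac{\left(-1\right) 2}{7} = \frac{1}{7} \left(-2\right) = - \frac{2}{7} \approx -0.28571$)
$d{\left(Q \right)} = Q$ ($d{\left(Q \right)} = \frac{Q - 4}{Q - \frac{2}{7}} \cdot 0 + Q = \frac{-4 + Q}{- \frac{2}{7} + Q} 0 + Q = 0 + Q = Q$)
$d{\left(-22 \right)} - 124 = -22 - 124 = -146$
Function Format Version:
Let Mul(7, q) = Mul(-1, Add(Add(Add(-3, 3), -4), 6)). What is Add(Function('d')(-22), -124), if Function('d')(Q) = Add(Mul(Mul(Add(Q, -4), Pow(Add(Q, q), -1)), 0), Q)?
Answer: -146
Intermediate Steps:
q = Rational(-2, 7) (q = Mul(Rational(1, 7), Mul(-1, Add(Add(Add(-3, 3), -4), 6))) = Mul(Rational(1, 7), Mul(-1, Add(Add(0, -4), 6))) = Mul(Rational(1, 7), Mul(-1, Add(-4, 6))) = Mul(Rational(1, 7), Mul(-1, 2)) = Mul(Rational(1, 7), -2) = Rational(-2, 7) ≈ -0.28571)
Function('d')(Q) = Q (Function('d')(Q) = Add(Mul(Mul(Add(Q, -4), Pow(Add(Q, Rational(-2, 7)), -1)), 0), Q) = Add(Mul(Mul(Add(-4, Q), Pow(Add(Rational(-2, 7), Q), -1)), 0), Q) = Add(Mul(Mul(Pow(Add(Rational(-2, 7), Q), -1), Add(-4, Q)), 0), Q) = Add(0, Q) = Q)
Add(Function('d')(-22), -124) = Add(-22, -124) = -146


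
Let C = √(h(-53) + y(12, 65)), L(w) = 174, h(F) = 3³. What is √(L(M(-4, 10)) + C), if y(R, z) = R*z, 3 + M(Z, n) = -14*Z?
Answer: √(174 + √807) ≈ 14.227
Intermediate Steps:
M(Z, n) = -3 - 14*Z
h(F) = 27
C = √807 (C = √(27 + 12*65) = √(27 + 780) = √807 ≈ 28.408)
√(L(M(-4, 10)) + C) = √(174 + √807)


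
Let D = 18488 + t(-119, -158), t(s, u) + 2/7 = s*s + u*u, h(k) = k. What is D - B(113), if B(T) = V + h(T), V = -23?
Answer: 402659/7 ≈ 57523.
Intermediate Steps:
B(T) = -23 + T
t(s, u) = -2/7 + s² + u² (t(s, u) = -2/7 + (s*s + u*u) = -2/7 + (s² + u²) = -2/7 + s² + u²)
D = 403289/7 (D = 18488 + (-2/7 + (-119)² + (-158)²) = 18488 + (-2/7 + 14161 + 24964) = 18488 + 273873/7 = 403289/7 ≈ 57613.)
D - B(113) = 403289/7 - (-23 + 113) = 403289/7 - 1*90 = 403289/7 - 90 = 402659/7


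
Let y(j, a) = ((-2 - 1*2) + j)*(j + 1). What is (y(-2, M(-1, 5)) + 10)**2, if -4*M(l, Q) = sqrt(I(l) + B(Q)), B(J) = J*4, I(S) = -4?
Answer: 256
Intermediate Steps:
B(J) = 4*J
M(l, Q) = -sqrt(-4 + 4*Q)/4
y(j, a) = (1 + j)*(-4 + j) (y(j, a) = ((-2 - 2) + j)*(1 + j) = (-4 + j)*(1 + j) = (1 + j)*(-4 + j))
(y(-2, M(-1, 5)) + 10)**2 = ((-4 + (-2)**2 - 3*(-2)) + 10)**2 = ((-4 + 4 + 6) + 10)**2 = (6 + 10)**2 = 16**2 = 256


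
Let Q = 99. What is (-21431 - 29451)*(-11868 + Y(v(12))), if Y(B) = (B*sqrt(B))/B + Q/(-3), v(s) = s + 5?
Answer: 605546682 - 50882*sqrt(17) ≈ 6.0534e+8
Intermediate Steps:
v(s) = 5 + s
Y(B) = -33 + sqrt(B) (Y(B) = (B*sqrt(B))/B + 99/(-3) = B**(3/2)/B + 99*(-1/3) = sqrt(B) - 33 = -33 + sqrt(B))
(-21431 - 29451)*(-11868 + Y(v(12))) = (-21431 - 29451)*(-11868 + (-33 + sqrt(5 + 12))) = -50882*(-11868 + (-33 + sqrt(17))) = -50882*(-11901 + sqrt(17)) = 605546682 - 50882*sqrt(17)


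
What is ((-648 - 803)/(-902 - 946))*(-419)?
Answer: -607969/1848 ≈ -328.99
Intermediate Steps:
((-648 - 803)/(-902 - 946))*(-419) = -1451/(-1848)*(-419) = -1451*(-1/1848)*(-419) = (1451/1848)*(-419) = -607969/1848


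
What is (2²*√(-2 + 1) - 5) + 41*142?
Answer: 5817 + 4*I ≈ 5817.0 + 4.0*I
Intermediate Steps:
(2²*√(-2 + 1) - 5) + 41*142 = (4*√(-1) - 5) + 5822 = (4*I - 5) + 5822 = (-5 + 4*I) + 5822 = 5817 + 4*I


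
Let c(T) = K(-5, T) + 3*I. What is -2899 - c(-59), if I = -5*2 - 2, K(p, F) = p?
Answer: -2858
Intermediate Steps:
I = -12 (I = -10 - 2 = -12)
c(T) = -41 (c(T) = -5 + 3*(-12) = -5 - 36 = -41)
-2899 - c(-59) = -2899 - 1*(-41) = -2899 + 41 = -2858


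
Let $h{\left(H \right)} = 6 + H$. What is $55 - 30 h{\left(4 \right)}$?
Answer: $-245$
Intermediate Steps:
$55 - 30 h{\left(4 \right)} = 55 - 30 \left(6 + 4\right) = 55 - 300 = -245$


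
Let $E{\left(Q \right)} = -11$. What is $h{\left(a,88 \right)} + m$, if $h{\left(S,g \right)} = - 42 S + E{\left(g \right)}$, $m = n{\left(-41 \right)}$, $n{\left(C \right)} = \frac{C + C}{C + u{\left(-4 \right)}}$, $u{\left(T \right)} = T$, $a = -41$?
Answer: $\frac{77077}{45} \approx 1712.8$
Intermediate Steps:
$n{\left(C \right)} = \frac{2 C}{-4 + C}$ ($n{\left(C \right)} = \frac{C + C}{C - 4} = \frac{2 C}{-4 + C}$)
$m = \frac{82}{45}$ ($m = 2 \left(-41\right) \frac{1}{-4 - 41} = 2 \left(-41\right) \frac{1}{-45} = 2 \left(-41\right) \left(- \frac{1}{45}\right) = \frac{82}{45} \approx 1.8222$)
$h{\left(S,g \right)} = -11 - 42 S$ ($h{\left(S,g \right)} = - 42 S - 11 = -11 - 42 S$)
$h{\left(a,88 \right)} + m = \left(-11 - -1722\right) + \frac{82}{45} = \left(-11 + 1722\right) + \frac{82}{45} = 1711 + \frac{82}{45} = \frac{77077}{45}$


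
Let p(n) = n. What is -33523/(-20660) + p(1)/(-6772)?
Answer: 28374637/17488690 ≈ 1.6225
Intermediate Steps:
-33523/(-20660) + p(1)/(-6772) = -33523/(-20660) + 1/(-6772) = -33523*(-1/20660) + 1*(-1/6772) = 33523/20660 - 1/6772 = 28374637/17488690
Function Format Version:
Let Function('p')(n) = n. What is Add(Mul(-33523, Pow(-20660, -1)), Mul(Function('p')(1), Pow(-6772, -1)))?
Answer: Rational(28374637, 17488690) ≈ 1.6225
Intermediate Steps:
Add(Mul(-33523, Pow(-20660, -1)), Mul(Function('p')(1), Pow(-6772, -1))) = Add(Mul(-33523, Pow(-20660, -1)), Mul(1, Pow(-6772, -1))) = Add(Mul(-33523, Rational(-1, 20660)), Mul(1, Rational(-1, 6772))) = Add(Rational(33523, 20660), Rational(-1, 6772)) = Rational(28374637, 17488690)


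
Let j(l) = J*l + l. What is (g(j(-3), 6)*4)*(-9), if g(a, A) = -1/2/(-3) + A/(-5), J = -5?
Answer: 186/5 ≈ 37.200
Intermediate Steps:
j(l) = -4*l (j(l) = -5*l + l = -4*l)
g(a, A) = 1/6 - A/5 (g(a, A) = -1*1/2*(-1/3) + A*(-1/5) = -1/2*(-1/3) - A/5 = 1/6 - A/5)
(g(j(-3), 6)*4)*(-9) = ((1/6 - 1/5*6)*4)*(-9) = ((1/6 - 6/5)*4)*(-9) = -31/30*4*(-9) = -62/15*(-9) = 186/5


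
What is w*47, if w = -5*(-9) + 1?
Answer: 2162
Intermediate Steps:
w = 46 (w = 45 + 1 = 46)
w*47 = 46*47 = 2162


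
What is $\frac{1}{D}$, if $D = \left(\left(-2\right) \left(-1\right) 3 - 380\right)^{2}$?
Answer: $\frac{1}{139876} \approx 7.1492 \cdot 10^{-6}$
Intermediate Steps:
$D = 139876$ ($D = \left(2 \cdot 3 - 380\right)^{2} = \left(6 - 380\right)^{2} = \left(-374\right)^{2} = 139876$)
$\frac{1}{D} = \frac{1}{139876}$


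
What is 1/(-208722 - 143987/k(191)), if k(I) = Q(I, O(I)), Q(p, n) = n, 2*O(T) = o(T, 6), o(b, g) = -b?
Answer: -191/39577928 ≈ -4.8259e-6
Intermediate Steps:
O(T) = -T/2 (O(T) = (-T)/2 = -T/2)
k(I) = -I/2
1/(-208722 - 143987/k(191)) = 1/(-208722 - 143987/((-½*191))) = 1/(-208722 - 143987/(-191/2)) = 1/(-208722 - 143987*(-2/191)) = 1/(-208722 + 287974/191) = 1/(-39577928/191) = -191/39577928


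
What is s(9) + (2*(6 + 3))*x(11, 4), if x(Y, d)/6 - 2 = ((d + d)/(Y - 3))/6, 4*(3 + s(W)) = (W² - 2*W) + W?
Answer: 249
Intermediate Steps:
s(W) = -3 - W/4 + W²/4 (s(W) = -3 + ((W² - 2*W) + W)/4 = -3 + (W² - W)/4 = -3 + (-W/4 + W²/4) = -3 - W/4 + W²/4)
x(Y, d) = 12 + 2*d/(-3 + Y) (x(Y, d) = 12 + 6*(((d + d)/(Y - 3))/6) = 12 + 6*(((2*d)/(-3 + Y))*(⅙)) = 12 + 6*((2*d/(-3 + Y))*(⅙)) = 12 + 6*(d/(3*(-3 + Y))) = 12 + 2*d/(-3 + Y))
s(9) + (2*(6 + 3))*x(11, 4) = (-3 - ¼*9 + (¼)*9²) + (2*(6 + 3))*(2*(-18 + 4 + 6*11)/(-3 + 11)) = (-3 - 9/4 + (¼)*81) + (2*9)*(2*(-18 + 4 + 66)/8) = (-3 - 9/4 + 81/4) + 18*(2*(⅛)*52) = 15 + 18*13 = 15 + 234 = 249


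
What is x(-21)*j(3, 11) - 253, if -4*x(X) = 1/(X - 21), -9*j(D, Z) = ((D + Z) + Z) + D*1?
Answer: -13663/54 ≈ -253.02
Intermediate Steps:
j(D, Z) = -2*D/9 - 2*Z/9 (j(D, Z) = -(((D + Z) + Z) + D*1)/9 = -((D + 2*Z) + D)/9 = -(2*D + 2*Z)/9 = -2*D/9 - 2*Z/9)
x(X) = -1/(4*(-21 + X)) (x(X) = -1/(4*(X - 21)) = -1/(4*(-21 + X)))
x(-21)*j(3, 11) - 253 = (-1/(-84 + 4*(-21)))*(-2/9*3 - 2/9*11) - 253 = (-1/(-84 - 84))*(-⅔ - 22/9) - 253 = -1/(-168)*(-28/9) - 253 = -1*(-1/168)*(-28/9) - 253 = (1/168)*(-28/9) - 253 = -1/54 - 253 = -13663/54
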